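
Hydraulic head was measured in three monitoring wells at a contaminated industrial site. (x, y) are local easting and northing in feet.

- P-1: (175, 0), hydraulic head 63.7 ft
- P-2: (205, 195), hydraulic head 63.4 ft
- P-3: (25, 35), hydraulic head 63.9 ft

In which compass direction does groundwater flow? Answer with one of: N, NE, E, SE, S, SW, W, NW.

NE

With h = a·x + b·y + c and P-1 as origin, the differences give:
  30·a + 195·b = -0.3
  (-150)·a + 35·b = +0.2
Eliminate b (×35 and ×195, subtract): 30300·a = -49.50 → a = ∂h/∂x = -0.001634
Back-substitute: b = ∂h/∂y = -0.001287.
Flow = −∇h = (+0.001634 east, +0.001287 north), which points northeast.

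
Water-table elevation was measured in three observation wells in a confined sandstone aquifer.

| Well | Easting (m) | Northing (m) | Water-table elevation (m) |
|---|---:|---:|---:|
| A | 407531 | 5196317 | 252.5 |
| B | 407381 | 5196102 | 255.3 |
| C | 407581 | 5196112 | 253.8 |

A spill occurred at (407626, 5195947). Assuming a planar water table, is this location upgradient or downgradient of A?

Three-point gradient (reference A): Δ to B = (-150, -215, +2.8), Δ to C = (50, -205, +1.3).
∂h/∂x = -0.007096, ∂h/∂y = -0.008072 (det = 41500).
Head at (407626, 5195947) = 252.5 + (-0.007096)·(95) + (-0.008072)·(-370) = 254.81 m.
That is higher than the 252.5 m at A, so the point is upgradient.

upgradient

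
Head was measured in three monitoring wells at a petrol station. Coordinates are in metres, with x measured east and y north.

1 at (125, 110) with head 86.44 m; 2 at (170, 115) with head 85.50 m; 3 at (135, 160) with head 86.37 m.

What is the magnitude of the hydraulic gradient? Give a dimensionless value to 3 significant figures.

0.0214

Three-point gradient (reference 1): Δ to 2 = (45, 5, -0.94), Δ to 3 = (10, 50, -0.07).
∂h/∂x = -0.02120, ∂h/∂y = +0.002841 (det = 2200).
|∇h| = √(-0.02120² + 0.002841²) = 0.02139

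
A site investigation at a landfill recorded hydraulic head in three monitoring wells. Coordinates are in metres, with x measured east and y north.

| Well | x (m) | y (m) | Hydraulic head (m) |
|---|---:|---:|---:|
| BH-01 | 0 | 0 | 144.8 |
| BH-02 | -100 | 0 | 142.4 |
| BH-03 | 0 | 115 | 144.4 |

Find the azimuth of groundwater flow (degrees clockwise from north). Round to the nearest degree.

278°

∂h/∂x = (142.4 − 144.8) / (-100 − 0) = +0.02400
∂h/∂y = (144.4 − 144.8) / (115 − 0) = -0.003478
Flow direction (−∇h) has components (-0.02400 E, +0.003478 N).
Azimuth = atan2(E, N) = atan2(-0.02400, +0.003478) = 278.2° ≈ 278°.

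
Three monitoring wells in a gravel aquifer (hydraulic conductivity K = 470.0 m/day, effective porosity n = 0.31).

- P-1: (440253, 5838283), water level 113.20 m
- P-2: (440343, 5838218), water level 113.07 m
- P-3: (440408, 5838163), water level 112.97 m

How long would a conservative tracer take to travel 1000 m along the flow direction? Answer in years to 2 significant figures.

Three-point gradient (reference P-1): Δ to P-2 = (90, -65, -0.13), Δ to P-3 = (155, -120, -0.23).
∂h/∂x = -0.0008966, ∂h/∂y = +0.0007586 (det = -725).
|∇h| = √(-0.0008966² + 0.0007586²) = 0.001174
Seepage velocity v = K·i/n = 470.0 × 0.001174 / 0.31 = 1.78 m/day.
t = 1000 / 1.78 = 561.8 days = 1.54 years.

1.5 years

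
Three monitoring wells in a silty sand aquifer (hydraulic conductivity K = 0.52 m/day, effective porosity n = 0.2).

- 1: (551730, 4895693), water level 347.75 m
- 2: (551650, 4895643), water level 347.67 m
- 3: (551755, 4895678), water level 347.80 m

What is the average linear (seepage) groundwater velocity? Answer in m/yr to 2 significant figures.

1.6 m/yr

Differences from 1: to 2 (Δx, Δy, Δh) = (-80, -50, -0.08); to 3 = (25, -15, +0.05).
Solve a·Δx + b·Δy = Δh: det = (-80)·(-15) − 25·(-50) = 2450.
∂h/∂x = [(-0.08)·(-15) − (+0.05)·(-50)] / 2450 = +0.001510
∂h/∂y = [(-80)·(+0.05) − 25·(-0.08)] / 2450 = -0.0008163
|∇h| = √(0.001510² + -0.0008163²) = 0.001717
Seepage velocity v = K·i/n = 0.52 × 0.001717 / 0.2 = 0.004464 m/day = 1.63 m/yr.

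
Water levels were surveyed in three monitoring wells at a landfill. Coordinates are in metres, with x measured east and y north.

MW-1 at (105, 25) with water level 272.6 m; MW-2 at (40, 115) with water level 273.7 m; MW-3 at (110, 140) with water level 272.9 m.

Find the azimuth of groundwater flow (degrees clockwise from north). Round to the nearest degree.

104°

Differences from MW-1: to MW-2 (Δx, Δy, Δh) = (-65, 90, +1.1); to MW-3 = (5, 115, +0.3).
Determinant of the coordinate differences = (-65)·115 − 5·90 = -7925.
∂h/∂x = [(+1.1)·115 − (+0.3)·90] / -7925 = -0.01256
∂h/∂y = [(-65)·(+0.3) − 5·(+1.1)] / -7925 = +0.003155
Flow direction (−∇h) has components (+0.01256 E, -0.003155 N).
Azimuth = atan2(E, N) = atan2(+0.01256, -0.003155) = 104.1° ≈ 104°.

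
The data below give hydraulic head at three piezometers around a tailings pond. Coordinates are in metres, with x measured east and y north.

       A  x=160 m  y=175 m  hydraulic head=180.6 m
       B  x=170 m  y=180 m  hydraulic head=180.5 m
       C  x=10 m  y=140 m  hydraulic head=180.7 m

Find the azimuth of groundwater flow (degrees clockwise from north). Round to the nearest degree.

Differences from A: to B (Δx, Δy, Δh) = (10, 5, -0.1); to C = (-150, -35, +0.1).
Determinant of the coordinate differences = 10·(-35) − (-150)·5 = 400.
∂h/∂x = [(-0.1)·(-35) − (+0.1)·5] / 400 = +0.007500
∂h/∂y = [10·(+0.1) − (-150)·(-0.1)] / 400 = -0.03500
Flow direction (−∇h) has components (-0.007500 E, +0.03500 N).
Azimuth = atan2(E, N) = atan2(-0.007500, +0.03500) = 347.9° ≈ 348°.

348°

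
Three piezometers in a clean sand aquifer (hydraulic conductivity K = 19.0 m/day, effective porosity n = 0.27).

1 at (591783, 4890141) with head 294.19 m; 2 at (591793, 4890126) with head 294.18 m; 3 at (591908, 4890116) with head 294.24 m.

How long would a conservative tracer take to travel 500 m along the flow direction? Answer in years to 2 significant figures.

With h = a·x + b·y + c and 1 as origin, the differences give:
  10·a + (-15)·b = -0.01
  125·a + (-25)·b = +0.05
Eliminate b (×(-25) and ×(-15), subtract): 1625·a = 1.000 → a = ∂h/∂x = +0.0006154
Back-substitute: b = ∂h/∂y = +0.001077.
|∇h| = √(0.0006154² + 0.001077²) = 0.00124
Seepage velocity v = K·i/n = 19.0 × 0.00124 / 0.27 = 0.08726 m/day.
t = 500 / 0.08726 = 5730 days = 15.7 years.

16 years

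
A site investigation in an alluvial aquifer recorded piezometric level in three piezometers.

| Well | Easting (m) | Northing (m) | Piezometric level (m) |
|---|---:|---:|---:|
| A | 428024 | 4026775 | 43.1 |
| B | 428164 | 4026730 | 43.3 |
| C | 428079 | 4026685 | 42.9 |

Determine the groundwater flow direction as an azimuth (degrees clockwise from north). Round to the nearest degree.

215°

With h = a·x + b·y + c and A as origin, the differences give:
  140·a + (-45)·b = +0.2
  55·a + (-90)·b = -0.2
Eliminate b (×(-90) and ×(-45), subtract): -10125·a = -27.00 → a = ∂h/∂x = +0.002667
Back-substitute: b = ∂h/∂y = +0.003852.
Flow direction (−∇h) has components (-0.002667 E, -0.003852 N).
Azimuth = atan2(E, N) = atan2(-0.002667, -0.003852) = 214.7° ≈ 215°.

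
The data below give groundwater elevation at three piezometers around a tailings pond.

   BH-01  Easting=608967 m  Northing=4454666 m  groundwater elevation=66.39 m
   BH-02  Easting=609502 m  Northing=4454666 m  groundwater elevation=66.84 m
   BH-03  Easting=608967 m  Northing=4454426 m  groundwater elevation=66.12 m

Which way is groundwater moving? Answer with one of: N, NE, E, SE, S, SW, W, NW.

SW

∂h/∂x = (66.84 − 66.39) / (609502 − 608967) = +0.0008411
∂h/∂y = (66.12 − 66.39) / (4454426 − 4454666) = +0.001125
Flow = −∇h = (-0.0008411 east, -0.001125 north), which points southwest.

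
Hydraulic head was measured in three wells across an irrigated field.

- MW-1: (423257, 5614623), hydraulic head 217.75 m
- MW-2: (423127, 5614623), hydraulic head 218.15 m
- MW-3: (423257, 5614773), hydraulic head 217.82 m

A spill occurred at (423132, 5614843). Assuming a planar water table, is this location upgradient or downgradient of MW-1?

upgradient

∂h/∂x = (218.15 − 217.75) / (423127 − 423257) = -0.003077
∂h/∂y = (217.82 − 217.75) / (5614773 − 5614623) = +0.0004667
Head at (423132, 5614843) = 217.75 + (-0.003077)·(-125) + (+0.0004667)·(220) = 218.24 m.
That is higher than the 217.75 m at MW-1, so the point is upgradient.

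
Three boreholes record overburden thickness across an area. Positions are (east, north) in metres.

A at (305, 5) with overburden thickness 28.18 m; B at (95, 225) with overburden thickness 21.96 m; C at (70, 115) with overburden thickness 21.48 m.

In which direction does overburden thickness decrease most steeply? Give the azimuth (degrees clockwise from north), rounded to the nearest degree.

274°

Taking A as reference: B−A = (-210, 220, -6.22); C−A = (-235, 110, -6.70).
Determinant of the coordinate differences = (-210)·110 − (-235)·220 = 28600.
∂d/∂x = [(-6.22)·110 − (-6.70)·220] / 28600 = +0.02762
∂d/∂y = [(-210)·(-6.70) − (-235)·(-6.22)] / 28600 = -0.001913
Steepest decrease is along −∇f: components (-0.02762 E, +0.001913 N).
Azimuth = atan2(-0.02762, +0.001913) = 274.0° ≈ 274°.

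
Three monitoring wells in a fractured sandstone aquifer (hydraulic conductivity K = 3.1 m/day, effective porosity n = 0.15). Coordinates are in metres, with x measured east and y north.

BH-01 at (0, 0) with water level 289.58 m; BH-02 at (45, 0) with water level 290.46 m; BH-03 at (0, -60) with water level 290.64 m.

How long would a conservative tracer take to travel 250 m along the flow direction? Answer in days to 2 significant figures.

∂h/∂x = (290.46 − 289.58) / (45 − 0) = +0.01956
∂h/∂y = (290.64 − 289.58) / (-60 − 0) = -0.01767
|∇h| = √(0.01956² + -0.01767²) = 0.02636
Seepage velocity v = K·i/n = 3.1 × 0.02636 / 0.15 = 0.5448 m/day.
t = 250 / 0.5448 = 458.9 days.

460 days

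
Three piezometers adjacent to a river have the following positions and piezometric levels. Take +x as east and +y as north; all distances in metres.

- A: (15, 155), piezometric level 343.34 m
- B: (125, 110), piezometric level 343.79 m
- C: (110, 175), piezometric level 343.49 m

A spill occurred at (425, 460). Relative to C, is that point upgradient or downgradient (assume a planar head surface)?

With h = a·x + b·y + c and A as origin, the differences give:
  110·a + (-45)·b = +0.45
  95·a + 20·b = +0.15
Eliminate b (×20 and ×(-45), subtract): 6475·a = 15.750 → a = ∂h/∂x = +0.002432
Back-substitute: b = ∂h/∂y = -0.004054.
Head at (425, 460) = 343.34 + (+0.002432)·(410) + (-0.004054)·(305) = 343.10 m.
That is lower than the 343.49 m at C, so the point is downgradient.

downgradient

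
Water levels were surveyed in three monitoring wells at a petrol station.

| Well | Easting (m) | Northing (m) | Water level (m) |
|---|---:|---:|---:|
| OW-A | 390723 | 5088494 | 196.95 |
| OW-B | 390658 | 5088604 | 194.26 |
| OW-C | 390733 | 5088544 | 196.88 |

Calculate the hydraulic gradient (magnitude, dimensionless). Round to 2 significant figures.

0.030

Three-point gradient (reference OW-A): Δ to OW-B = (-65, 110, -2.69), Δ to OW-C = (10, 50, -0.07).
∂h/∂x = +0.02915, ∂h/∂y = -0.007230 (det = -4350).
|∇h| = √(0.02915² + -0.007230²) = 0.03003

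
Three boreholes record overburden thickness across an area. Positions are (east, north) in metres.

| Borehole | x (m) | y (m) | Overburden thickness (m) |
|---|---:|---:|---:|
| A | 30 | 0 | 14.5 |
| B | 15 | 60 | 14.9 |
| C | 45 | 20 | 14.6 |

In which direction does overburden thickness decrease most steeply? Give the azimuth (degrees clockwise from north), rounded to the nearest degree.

165°

Differences from A: to B (Δx, Δy, Δh) = (-15, 60, +0.4); to C = (15, 20, +0.1).
Determinant of the coordinate differences = (-15)·20 − 15·60 = -1200.
∂d/∂x = [(+0.4)·20 − (+0.1)·60] / -1200 = -0.001667
∂d/∂y = [(-15)·(+0.1) − 15·(+0.4)] / -1200 = +0.006250
Steepest decrease is along −∇f: components (+0.001667 E, -0.006250 N).
Azimuth = atan2(+0.001667, -0.006250) = 165.1° ≈ 165°.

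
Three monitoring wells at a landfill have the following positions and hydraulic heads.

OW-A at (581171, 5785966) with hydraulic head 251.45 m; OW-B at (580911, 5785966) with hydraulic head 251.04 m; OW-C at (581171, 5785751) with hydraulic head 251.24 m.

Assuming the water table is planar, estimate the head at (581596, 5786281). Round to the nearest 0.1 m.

252.4 m

∂h/∂x = (251.04 − 251.45) / (580911 − 581171) = +0.001577
∂h/∂y = (251.24 − 251.45) / (5785751 − 5785966) = +0.0009767
h(581596, 5786281) = 251.45 + (+0.001577)·(425) + (+0.0009767)·(315) = 251.45 +0.670 +0.308 = 252.428 m.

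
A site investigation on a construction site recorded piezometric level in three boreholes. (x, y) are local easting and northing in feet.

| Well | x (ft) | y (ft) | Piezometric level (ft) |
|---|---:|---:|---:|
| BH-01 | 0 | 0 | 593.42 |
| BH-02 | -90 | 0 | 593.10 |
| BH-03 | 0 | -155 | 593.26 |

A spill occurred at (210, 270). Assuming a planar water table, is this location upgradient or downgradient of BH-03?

upgradient

∂h/∂x = (593.10 − 593.42) / (-90 − 0) = +0.003556
∂h/∂y = (593.26 − 593.42) / (-155 − 0) = +0.001032
Head at (210, 270) = 593.42 + (+0.003556)·(210) + (+0.001032)·(270) = 594.45 ft.
That is higher than the 593.26 ft at BH-03, so the point is upgradient.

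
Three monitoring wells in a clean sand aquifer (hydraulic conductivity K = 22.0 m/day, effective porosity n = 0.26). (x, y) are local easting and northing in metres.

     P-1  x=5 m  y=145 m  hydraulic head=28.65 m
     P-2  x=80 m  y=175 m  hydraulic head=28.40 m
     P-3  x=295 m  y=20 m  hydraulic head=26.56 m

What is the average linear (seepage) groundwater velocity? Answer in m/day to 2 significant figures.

0.59 m/day

Taking P-1 as reference: P-2−P-1 = (75, 30, -0.25); P-3−P-1 = (290, -125, -2.09).
Solve a·Δx + b·Δy = Δh: det = 75·(-125) − 290·30 = -18075.
∂h/∂x = [(-0.25)·(-125) − (-2.09)·30] / -18075 = -0.005198
∂h/∂y = [75·(-2.09) − 290·(-0.25)] / -18075 = +0.004661
|∇h| = √(-0.005198² + 0.004661²) = 0.006982
Seepage velocity v = K·i/n = 22.0 × 0.006982 / 0.26 = 0.5908 m/day.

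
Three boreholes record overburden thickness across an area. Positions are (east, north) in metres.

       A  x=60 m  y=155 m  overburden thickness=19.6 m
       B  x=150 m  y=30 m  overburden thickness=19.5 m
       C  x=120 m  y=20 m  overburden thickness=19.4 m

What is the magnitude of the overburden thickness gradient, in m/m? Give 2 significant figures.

Taking A as reference: B−A = (90, -125, -0.1); C−A = (60, -135, -0.2).
Determinant of the coordinate differences = 90·(-135) − 60·(-125) = -4650.
∂d/∂x = [(-0.1)·(-135) − (-0.2)·(-125)] / -4650 = +0.002473
∂d/∂y = [90·(-0.2) − 60·(-0.1)] / -4650 = +0.002581
|∇f| = √(0.002473² + 0.002581²) = 0.003575 m/m

0.0036 m/m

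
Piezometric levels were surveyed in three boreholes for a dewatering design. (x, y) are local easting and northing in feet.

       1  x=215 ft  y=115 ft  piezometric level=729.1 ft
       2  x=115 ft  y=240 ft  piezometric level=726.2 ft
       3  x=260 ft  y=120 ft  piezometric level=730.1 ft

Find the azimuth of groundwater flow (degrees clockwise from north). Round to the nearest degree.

With h = a·x + b·y + c and 1 as origin, the differences give:
  (-100)·a + 125·b = -2.9
  45·a + 5·b = +1.0
Eliminate b (×5 and ×125, subtract): -6125·a = -139.50 → a = ∂h/∂x = +0.02278
Back-substitute: b = ∂h/∂y = -0.004980.
Flow direction (−∇h) has components (-0.02278 E, +0.004980 N).
Azimuth = atan2(E, N) = atan2(-0.02278, +0.004980) = 282.3° ≈ 282°.

282°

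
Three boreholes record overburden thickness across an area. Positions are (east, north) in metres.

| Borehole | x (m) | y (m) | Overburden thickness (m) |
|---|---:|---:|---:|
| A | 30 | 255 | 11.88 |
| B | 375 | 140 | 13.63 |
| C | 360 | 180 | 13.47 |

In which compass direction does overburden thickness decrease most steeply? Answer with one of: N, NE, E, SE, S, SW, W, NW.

Three-point gradient (reference A): Δ to B = (345, -115, +1.75), Δ to C = (330, -75, +1.59).
∂d/∂x = +0.004273, ∂d/∂y = -0.002398 (det = 12075).
Steepest decrease is along −∇f = (-0.004273 E, +0.002398 N) → northwest.

NW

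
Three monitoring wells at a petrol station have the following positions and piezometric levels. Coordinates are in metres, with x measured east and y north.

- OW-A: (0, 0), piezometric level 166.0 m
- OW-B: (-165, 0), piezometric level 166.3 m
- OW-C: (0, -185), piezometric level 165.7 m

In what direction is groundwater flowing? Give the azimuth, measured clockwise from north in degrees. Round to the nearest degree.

132°

∂h/∂x = (166.3 − 166.0) / (-165 − 0) = -0.001818
∂h/∂y = (165.7 − 166.0) / (-185 − 0) = +0.001622
Flow direction (−∇h) has components (+0.001818 E, -0.001622 N).
Azimuth = atan2(E, N) = atan2(+0.001818, -0.001622) = 131.7° ≈ 132°.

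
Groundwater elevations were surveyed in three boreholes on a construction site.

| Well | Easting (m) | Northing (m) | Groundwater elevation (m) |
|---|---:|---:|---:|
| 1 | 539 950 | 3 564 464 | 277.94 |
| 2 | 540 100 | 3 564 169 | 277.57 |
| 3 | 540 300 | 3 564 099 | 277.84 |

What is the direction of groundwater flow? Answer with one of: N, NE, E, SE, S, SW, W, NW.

Taking 1 as reference: 2−1 = (150, -295, -0.37); 3−1 = (350, -365, -0.10).
Determinant of the coordinate differences = 150·(-365) − 350·(-295) = 48500.
∂h/∂x = [(-0.37)·(-365) − (-0.10)·(-295)] / 48500 = +0.002176
∂h/∂y = [150·(-0.10) − 350·(-0.37)] / 48500 = +0.002361
Flow = −∇h = (-0.002176 east, -0.002361 north), which points southwest.

SW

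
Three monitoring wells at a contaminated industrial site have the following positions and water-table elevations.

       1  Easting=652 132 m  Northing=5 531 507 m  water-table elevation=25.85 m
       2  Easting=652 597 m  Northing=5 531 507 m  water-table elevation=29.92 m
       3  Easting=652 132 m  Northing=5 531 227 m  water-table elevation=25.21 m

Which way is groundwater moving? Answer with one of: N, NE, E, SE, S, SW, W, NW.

∂h/∂x = (29.92 − 25.85) / (652597 − 652132) = +0.008753
∂h/∂y = (25.21 − 25.85) / (5531227 − 5531507) = +0.002286
Flow = −∇h = (-0.008753 east, -0.002286 north), which points west.

W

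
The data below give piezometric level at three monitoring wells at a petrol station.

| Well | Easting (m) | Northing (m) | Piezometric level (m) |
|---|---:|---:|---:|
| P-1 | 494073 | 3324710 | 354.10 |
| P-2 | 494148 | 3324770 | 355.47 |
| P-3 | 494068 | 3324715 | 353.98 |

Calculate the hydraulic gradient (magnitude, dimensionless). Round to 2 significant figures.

0.021

Taking P-1 as reference: P-2−P-1 = (75, 60, +1.37); P-3−P-1 = (-5, 5, -0.12).
Determinant of the coordinate differences = 75·5 − (-5)·60 = 675.
∂h/∂x = [(+1.37)·5 − (-0.12)·60] / 675 = +0.02081
∂h/∂y = [75·(-0.12) − (-5)·(+1.37)] / 675 = -0.003185
|∇h| = √(0.02081² + -0.003185²) = 0.02105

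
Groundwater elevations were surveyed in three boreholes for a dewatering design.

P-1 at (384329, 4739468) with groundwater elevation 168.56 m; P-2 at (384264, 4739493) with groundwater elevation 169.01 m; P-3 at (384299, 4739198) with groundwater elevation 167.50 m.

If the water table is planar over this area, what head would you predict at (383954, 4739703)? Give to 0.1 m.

171.6 m

With h = a·x + b·y + c and P-1 as origin, the differences give:
  (-65)·a + 25·b = +0.45
  (-30)·a + (-270)·b = -1.06
Eliminate b (×(-270) and ×25, subtract): 18300·a = -95.000 → a = ∂h/∂x = -0.005191
Back-substitute: b = ∂h/∂y = +0.004503.
h(383954, 4739703) = 168.56 + (-0.005191)·(-375) + (+0.004503)·(235) = 168.56 +1.947 +1.058 = 171.565 m.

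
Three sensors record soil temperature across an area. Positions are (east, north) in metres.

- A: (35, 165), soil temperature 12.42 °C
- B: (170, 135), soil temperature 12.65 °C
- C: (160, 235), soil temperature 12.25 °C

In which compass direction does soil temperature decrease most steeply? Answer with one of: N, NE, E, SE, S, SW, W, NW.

With T = a·x + b·y + c and A as origin, the differences give:
  135·a + (-30)·b = +0.23
  125·a + 70·b = -0.17
Eliminate b (×70 and ×(-30), subtract): 13200·a = 11.000 → a = ∂T/∂x = +0.0008333
Back-substitute: b = ∂T/∂y = -0.003917.
Steepest decrease is along −∇f = (-0.0008333 E, +0.003917 N) → north.

N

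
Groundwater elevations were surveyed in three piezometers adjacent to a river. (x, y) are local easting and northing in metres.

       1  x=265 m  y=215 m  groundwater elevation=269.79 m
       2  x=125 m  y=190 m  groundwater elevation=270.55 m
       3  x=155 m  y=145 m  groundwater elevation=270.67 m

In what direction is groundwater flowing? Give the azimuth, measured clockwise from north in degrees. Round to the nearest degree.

038°

Three-point gradient (reference 1): Δ to 2 = (-140, -25, +0.76), Δ to 3 = (-110, -70, +0.88).
∂h/∂x = -0.004426, ∂h/∂y = -0.005617 (det = 7050).
Flow direction (−∇h) has components (+0.004426 E, +0.005617 N).
Azimuth = atan2(E, N) = atan2(+0.004426, +0.005617) = 38.2° ≈ 038°.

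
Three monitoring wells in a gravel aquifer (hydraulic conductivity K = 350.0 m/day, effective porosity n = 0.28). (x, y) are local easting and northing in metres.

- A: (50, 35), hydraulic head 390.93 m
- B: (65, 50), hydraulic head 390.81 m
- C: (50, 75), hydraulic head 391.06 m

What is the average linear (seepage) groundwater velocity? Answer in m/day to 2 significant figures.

Differences from A: to B (Δx, Δy, Δh) = (15, 15, -0.12); to C = (0, 40, +0.13).
Determinant of the coordinate differences = 15·40 − 0·15 = 600.
∂h/∂x = [(-0.12)·40 − (+0.13)·15] / 600 = -0.01125
∂h/∂y = [15·(+0.13) − 0·(-0.12)] / 600 = +0.003250
|∇h| = √(-0.01125² + 0.003250²) = 0.01171
Seepage velocity v = K·i/n = 350.0 × 0.01171 / 0.28 = 14.64 m/day.

15 m/day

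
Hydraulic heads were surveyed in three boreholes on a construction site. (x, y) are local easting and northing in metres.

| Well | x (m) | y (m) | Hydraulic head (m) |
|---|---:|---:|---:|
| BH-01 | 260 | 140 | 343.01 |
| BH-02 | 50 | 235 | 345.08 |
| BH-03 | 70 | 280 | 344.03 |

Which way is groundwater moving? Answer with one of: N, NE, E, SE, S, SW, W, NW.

NE

Taking BH-01 as reference: BH-02−BH-01 = (-210, 95, +2.07); BH-03−BH-01 = (-190, 140, +1.02).
Determinant of the coordinate differences = (-210)·140 − (-190)·95 = -11350.
∂h/∂x = [(+2.07)·140 − (+1.02)·95] / -11350 = -0.01700
∂h/∂y = [(-210)·(+1.02) − (-190)·(+2.07)] / -11350 = -0.01578
Flow = −∇h = (+0.01700 east, +0.01578 north), which points northeast.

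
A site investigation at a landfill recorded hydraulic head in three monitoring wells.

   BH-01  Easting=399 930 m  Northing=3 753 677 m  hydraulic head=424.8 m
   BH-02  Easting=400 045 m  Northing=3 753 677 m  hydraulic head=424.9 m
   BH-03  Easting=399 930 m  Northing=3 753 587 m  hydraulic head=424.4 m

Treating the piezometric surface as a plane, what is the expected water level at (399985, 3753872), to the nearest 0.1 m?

∂h/∂x = (424.9 − 424.8) / (400045 − 399930) = +0.0008696
∂h/∂y = (424.4 − 424.8) / (3753587 − 3753677) = +0.004444
h(399985, 3753872) = 424.8 + (+0.0008696)·(55) + (+0.004444)·(195) = 424.8 +0.048 +0.867 = 425.714 m.

425.7 m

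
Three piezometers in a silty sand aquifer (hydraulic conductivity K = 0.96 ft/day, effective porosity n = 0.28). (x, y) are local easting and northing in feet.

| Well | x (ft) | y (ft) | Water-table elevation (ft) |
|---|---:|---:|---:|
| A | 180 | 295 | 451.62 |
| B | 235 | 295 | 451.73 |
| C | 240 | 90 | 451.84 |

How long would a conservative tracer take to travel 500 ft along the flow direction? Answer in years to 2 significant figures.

190 years

Differences from A: to B (Δx, Δy, Δh) = (55, 0, +0.11); to C = (60, -205, +0.22).
Determinant of the coordinate differences = 55·(-205) − 60·0 = -11275.
∂h/∂x = [(+0.11)·(-205) − (+0.22)·0] / -11275 = +0.002000
∂h/∂y = [55·(+0.22) − 60·(+0.11)] / -11275 = -0.0004878
|∇h| = √(0.002000² + -0.0004878²) = 0.002059
Seepage velocity v = K·i/n = 0.96 × 0.002059 / 0.28 = 0.007059 ft/day.
t = 500 / 0.007059 = 7.083e+04 days = 194 years.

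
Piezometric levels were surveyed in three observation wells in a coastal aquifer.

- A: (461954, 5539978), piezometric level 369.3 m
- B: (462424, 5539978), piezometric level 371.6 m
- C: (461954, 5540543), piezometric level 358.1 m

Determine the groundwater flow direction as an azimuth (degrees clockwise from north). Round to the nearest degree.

∂h/∂x = (371.6 − 369.3) / (462424 − 461954) = +0.004894
∂h/∂y = (358.1 − 369.3) / (5540543 − 5539978) = -0.01982
Flow direction (−∇h) has components (-0.004894 E, +0.01982 N).
Azimuth = atan2(E, N) = atan2(-0.004894, +0.01982) = 346.1° ≈ 346°.

346°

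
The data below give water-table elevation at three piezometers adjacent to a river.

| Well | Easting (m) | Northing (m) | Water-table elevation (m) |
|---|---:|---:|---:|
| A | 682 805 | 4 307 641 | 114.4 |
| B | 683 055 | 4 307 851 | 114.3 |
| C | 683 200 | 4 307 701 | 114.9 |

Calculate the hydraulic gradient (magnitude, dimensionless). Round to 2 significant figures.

Differences from A: to B (Δx, Δy, Δh) = (250, 210, -0.1); to C = (395, 60, +0.5).
Solve a·Δx + b·Δy = Δh: det = 250·60 − 395·210 = -67950.
∂h/∂x = [(-0.1)·60 − (+0.5)·210] / -67950 = +0.001634
∂h/∂y = [250·(+0.5) − 395·(-0.1)] / -67950 = -0.002421
|∇h| = √(0.001634² + -0.002421²) = 0.002921

0.0029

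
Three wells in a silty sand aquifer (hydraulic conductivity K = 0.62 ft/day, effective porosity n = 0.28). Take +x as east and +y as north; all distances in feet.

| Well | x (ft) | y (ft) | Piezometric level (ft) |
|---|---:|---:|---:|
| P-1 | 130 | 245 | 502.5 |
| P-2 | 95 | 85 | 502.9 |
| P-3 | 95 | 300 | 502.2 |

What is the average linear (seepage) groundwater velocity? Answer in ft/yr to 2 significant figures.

With h = a·x + b·y + c and P-1 as origin, the differences give:
  (-35)·a + (-160)·b = +0.4
  (-35)·a + 55·b = -0.3
Eliminate b (×55 and ×(-160), subtract): -7525·a = -26.00 → a = ∂h/∂x = +0.003455
Back-substitute: b = ∂h/∂y = -0.003256.
|∇h| = √(0.003455² + -0.003256²) = 0.004747
Seepage velocity v = K·i/n = 0.62 × 0.004747 / 0.28 = 0.01051 ft/day = 3.839 ft/yr.

3.8 ft/yr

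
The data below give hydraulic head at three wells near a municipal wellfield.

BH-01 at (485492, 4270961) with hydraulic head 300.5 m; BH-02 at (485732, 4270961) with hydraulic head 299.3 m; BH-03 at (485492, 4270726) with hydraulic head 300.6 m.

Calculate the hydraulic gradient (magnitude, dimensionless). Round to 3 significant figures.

0.00502

∂h/∂x = (299.3 − 300.5) / (485732 − 485492) = -0.005000
∂h/∂y = (300.6 − 300.5) / (4270726 − 4270961) = -0.0004255
|∇h| = √(-0.005000² + -0.0004255²) = 0.005018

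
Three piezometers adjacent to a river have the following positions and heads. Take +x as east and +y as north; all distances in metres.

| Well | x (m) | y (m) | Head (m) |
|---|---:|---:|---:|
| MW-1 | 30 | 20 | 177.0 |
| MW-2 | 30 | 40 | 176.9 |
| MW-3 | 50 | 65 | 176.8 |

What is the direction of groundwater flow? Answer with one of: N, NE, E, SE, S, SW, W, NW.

N

With h = a·x + b·y + c and MW-1 as origin, the differences give:
  0·a + 20·b = -0.1
  20·a + 45·b = -0.2
Eliminate b (×45 and ×20, subtract): -400·a = -0.50 → a = ∂h/∂x = +0.001250
Back-substitute: b = ∂h/∂y = -0.005000.
Flow = −∇h = (-0.001250 east, +0.005000 north), which points north.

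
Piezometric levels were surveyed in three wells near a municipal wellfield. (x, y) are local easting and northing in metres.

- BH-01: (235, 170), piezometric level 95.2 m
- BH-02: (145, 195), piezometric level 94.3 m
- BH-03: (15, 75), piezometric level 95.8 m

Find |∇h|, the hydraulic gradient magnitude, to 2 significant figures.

Differences from BH-01: to BH-02 (Δx, Δy, Δh) = (-90, 25, -0.9); to BH-03 = (-220, -95, +0.6).
Solve a·Δx + b·Δy = Δh: det = (-90)·(-95) − (-220)·25 = 14050.
∂h/∂x = [(-0.9)·(-95) − (+0.6)·25] / 14050 = +0.005018
∂h/∂y = [(-90)·(+0.6) − (-220)·(-0.9)] / 14050 = -0.01794
|∇h| = √(0.005018² + -0.01794²) = 0.01863

0.019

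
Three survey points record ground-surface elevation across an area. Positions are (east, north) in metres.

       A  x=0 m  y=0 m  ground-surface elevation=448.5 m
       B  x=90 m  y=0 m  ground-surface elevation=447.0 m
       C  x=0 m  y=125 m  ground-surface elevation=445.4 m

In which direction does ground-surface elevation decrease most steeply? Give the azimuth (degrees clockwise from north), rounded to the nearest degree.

∂z/∂x = (447.0 − 448.5) / (90 − 0) = -0.01667
∂z/∂y = (445.4 − 448.5) / (125 − 0) = -0.02480
Steepest decrease is along −∇f: components (+0.01667 E, +0.02480 N).
Azimuth = atan2(+0.01667, +0.02480) = 33.9° ≈ 034°.

034°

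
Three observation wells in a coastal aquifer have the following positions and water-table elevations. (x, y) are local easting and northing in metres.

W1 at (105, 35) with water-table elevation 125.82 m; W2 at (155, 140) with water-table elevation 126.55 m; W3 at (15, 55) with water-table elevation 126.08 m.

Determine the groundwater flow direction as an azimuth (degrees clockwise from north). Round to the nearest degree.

Taking W1 as reference: W2−W1 = (50, 105, +0.73); W3−W1 = (-90, 20, +0.26).
Solve a·Δx + b·Δy = Δh: det = 50·20 − (-90)·105 = 10450.
∂h/∂x = [(+0.73)·20 − (+0.26)·105] / 10450 = -0.001215
∂h/∂y = [50·(+0.26) − (-90)·(+0.73)] / 10450 = +0.007531
Flow direction (−∇h) has components (+0.001215 E, -0.007531 N).
Azimuth = atan2(E, N) = atan2(+0.001215, -0.007531) = 170.8° ≈ 171°.

171°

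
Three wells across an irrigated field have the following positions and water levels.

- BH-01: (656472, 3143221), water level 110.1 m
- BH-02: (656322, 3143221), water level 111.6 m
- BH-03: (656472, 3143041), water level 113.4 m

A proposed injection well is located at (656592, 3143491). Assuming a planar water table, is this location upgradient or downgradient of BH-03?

downgradient

∂h/∂x = (111.6 − 110.1) / (656322 − 656472) = -0.01000
∂h/∂y = (113.4 − 110.1) / (3143041 − 3143221) = -0.01833
Head at (656592, 3143491) = 110.1 + (-0.01000)·(120) + (-0.01833)·(270) = 103.95 m.
That is lower than the 113.4 m at BH-03, so the point is downgradient.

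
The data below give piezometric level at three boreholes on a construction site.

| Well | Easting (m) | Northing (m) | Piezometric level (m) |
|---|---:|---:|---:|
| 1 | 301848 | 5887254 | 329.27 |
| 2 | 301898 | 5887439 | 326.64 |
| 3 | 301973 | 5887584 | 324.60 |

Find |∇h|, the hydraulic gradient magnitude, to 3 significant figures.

0.0144

With h = a·x + b·y + c and 1 as origin, the differences give:
  50·a + 185·b = -2.63
  125·a + 330·b = -4.67
Eliminate b (×330 and ×185, subtract): -6625·a = -3.950 → a = ∂h/∂x = +0.0005962
Back-substitute: b = ∂h/∂y = -0.01438.
|∇h| = √(0.0005962² + -0.01438²) = 0.01439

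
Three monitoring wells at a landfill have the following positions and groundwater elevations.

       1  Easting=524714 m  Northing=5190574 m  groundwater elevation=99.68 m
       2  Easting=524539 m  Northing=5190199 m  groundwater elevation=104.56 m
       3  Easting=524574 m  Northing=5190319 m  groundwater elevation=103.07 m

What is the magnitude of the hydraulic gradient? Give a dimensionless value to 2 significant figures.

Taking 1 as reference: 2−1 = (-175, -375, +4.88); 3−1 = (-140, -255, +3.39).
Solve a·Δx + b·Δy = Δh: det = (-175)·(-255) − (-140)·(-375) = -7875.
∂h/∂x = [(+4.88)·(-255) − (+3.39)·(-375)] / -7875 = -0.003410
∂h/∂y = [(-175)·(+3.39) − (-140)·(+4.88)] / -7875 = -0.01142
|∇h| = √(-0.003410² + -0.01142²) = 0.01192

0.012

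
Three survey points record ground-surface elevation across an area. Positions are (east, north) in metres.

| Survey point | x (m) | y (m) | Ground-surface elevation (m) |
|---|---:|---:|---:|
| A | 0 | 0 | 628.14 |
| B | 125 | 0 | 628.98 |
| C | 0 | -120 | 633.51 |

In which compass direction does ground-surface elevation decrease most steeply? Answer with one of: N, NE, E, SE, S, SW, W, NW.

∂z/∂x = (628.98 − 628.14) / (125 − 0) = +0.006720
∂z/∂y = (633.51 − 628.14) / (-120 − 0) = -0.04475
Steepest decrease is along −∇f = (-0.006720 E, +0.04475 N) → north.

N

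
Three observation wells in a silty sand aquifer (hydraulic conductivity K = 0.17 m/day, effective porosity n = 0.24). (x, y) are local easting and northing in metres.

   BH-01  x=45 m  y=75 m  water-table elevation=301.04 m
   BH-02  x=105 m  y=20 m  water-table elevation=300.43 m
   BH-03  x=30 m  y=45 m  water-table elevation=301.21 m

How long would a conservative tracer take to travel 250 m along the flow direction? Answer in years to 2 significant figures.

92 years

Differences from BH-01: to BH-02 (Δx, Δy, Δh) = (60, -55, -0.61); to BH-03 = (-15, -30, +0.17).
Determinant of the coordinate differences = 60·(-30) − (-15)·(-55) = -2625.
∂h/∂x = [(-0.61)·(-30) − (+0.17)·(-55)] / -2625 = -0.01053
∂h/∂y = [60·(+0.17) − (-15)·(-0.61)] / -2625 = -0.0004000
|∇h| = √(-0.01053² + -0.0004000²) = 0.01054
Seepage velocity v = K·i/n = 0.17 × 0.01054 / 0.24 = 0.007466 m/day.
t = 250 / 0.007466 = 3.349e+04 days = 91.7 years.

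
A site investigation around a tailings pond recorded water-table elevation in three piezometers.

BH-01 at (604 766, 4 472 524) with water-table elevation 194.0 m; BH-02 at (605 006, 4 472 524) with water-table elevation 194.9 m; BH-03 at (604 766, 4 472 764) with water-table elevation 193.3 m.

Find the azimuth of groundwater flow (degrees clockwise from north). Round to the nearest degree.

308°

∂h/∂x = (194.9 − 194.0) / (605006 − 604766) = +0.003750
∂h/∂y = (193.3 − 194.0) / (4472764 − 4472524) = -0.002917
Flow direction (−∇h) has components (-0.003750 E, +0.002917 N).
Azimuth = atan2(E, N) = atan2(-0.003750, +0.002917) = 307.9° ≈ 308°.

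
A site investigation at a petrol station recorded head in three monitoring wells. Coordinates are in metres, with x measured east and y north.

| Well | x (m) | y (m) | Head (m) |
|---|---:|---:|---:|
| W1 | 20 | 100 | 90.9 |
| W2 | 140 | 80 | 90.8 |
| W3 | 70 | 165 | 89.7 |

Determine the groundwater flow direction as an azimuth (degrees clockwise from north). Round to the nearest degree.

012°

Three-point gradient (reference W1): Δ to W2 = (120, -20, -0.1), Δ to W3 = (50, 65, -1.2).
∂h/∂x = -0.003466, ∂h/∂y = -0.01580 (det = 8800).
Flow direction (−∇h) has components (+0.003466 E, +0.01580 N).
Azimuth = atan2(E, N) = atan2(+0.003466, +0.01580) = 12.4° ≈ 012°.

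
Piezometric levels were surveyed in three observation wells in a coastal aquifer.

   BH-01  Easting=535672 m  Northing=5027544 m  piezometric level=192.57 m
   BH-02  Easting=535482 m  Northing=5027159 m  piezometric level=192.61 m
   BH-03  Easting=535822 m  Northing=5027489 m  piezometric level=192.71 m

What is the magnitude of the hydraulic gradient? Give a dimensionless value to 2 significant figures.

0.00090

With h = a·x + b·y + c and BH-01 as origin, the differences give:
  (-190)·a + (-385)·b = +0.04
  150·a + (-55)·b = +0.14
Eliminate b (×(-55) and ×(-385), subtract): 68200·a = 51.700 → a = ∂h/∂x = +0.0007581
Back-substitute: b = ∂h/∂y = -0.0004780.
|∇h| = √(0.0007581² + -0.0004780²) = 0.0008962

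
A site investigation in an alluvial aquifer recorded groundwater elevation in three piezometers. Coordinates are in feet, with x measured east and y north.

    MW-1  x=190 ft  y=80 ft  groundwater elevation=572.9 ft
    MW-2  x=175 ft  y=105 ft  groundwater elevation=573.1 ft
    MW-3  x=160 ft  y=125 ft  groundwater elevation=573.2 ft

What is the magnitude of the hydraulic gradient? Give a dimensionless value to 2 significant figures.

0.028

With h = a·x + b·y + c and MW-1 as origin, the differences give:
  (-15)·a + 25·b = +0.2
  (-30)·a + 45·b = +0.3
Eliminate b (×45 and ×25, subtract): 75·a = 1.50 → a = ∂h/∂x = +0.02000
Back-substitute: b = ∂h/∂y = +0.02000.
|∇h| = √(0.02000² + 0.02000²) = 0.02828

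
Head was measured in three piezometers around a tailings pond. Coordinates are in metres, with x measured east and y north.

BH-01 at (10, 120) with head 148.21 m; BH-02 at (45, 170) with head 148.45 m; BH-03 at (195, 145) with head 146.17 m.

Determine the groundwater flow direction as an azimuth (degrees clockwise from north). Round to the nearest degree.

137°

Three-point gradient (reference BH-01): Δ to BH-02 = (35, 50, +0.24), Δ to BH-03 = (185, 25, -2.04).
∂h/∂x = -0.01290, ∂h/∂y = +0.01383 (det = -8375).
Flow direction (−∇h) has components (+0.01290 E, -0.01383 N).
Azimuth = atan2(E, N) = atan2(+0.01290, -0.01383) = 137.0° ≈ 137°.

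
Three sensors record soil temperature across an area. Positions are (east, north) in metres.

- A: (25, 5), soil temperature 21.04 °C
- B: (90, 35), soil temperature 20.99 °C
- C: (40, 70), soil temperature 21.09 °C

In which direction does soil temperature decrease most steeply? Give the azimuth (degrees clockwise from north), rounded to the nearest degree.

Differences from A: to B (Δx, Δy, Δh) = (65, 30, -0.05); to C = (15, 65, +0.05).
Determinant of the coordinate differences = 65·65 − 15·30 = 3775.
∂T/∂x = [(-0.05)·65 − (+0.05)·30] / 3775 = -0.001258
∂T/∂y = [65·(+0.05) − 15·(-0.05)] / 3775 = +0.001060
Steepest decrease is along −∇f: components (+0.001258 E, -0.001060 N).
Azimuth = atan2(+0.001258, -0.001060) = 130.1° ≈ 130°.

130°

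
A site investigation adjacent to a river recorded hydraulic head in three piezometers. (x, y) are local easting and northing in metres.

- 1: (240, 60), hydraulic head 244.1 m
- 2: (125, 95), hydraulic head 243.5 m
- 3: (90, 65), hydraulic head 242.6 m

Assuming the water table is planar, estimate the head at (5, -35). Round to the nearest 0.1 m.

With h = a·x + b·y + c and 1 as origin, the differences give:
  (-115)·a + 35·b = -0.6
  (-150)·a + 5·b = -1.5
Eliminate b (×5 and ×35, subtract): 4675·a = 49.50 → a = ∂h/∂x = +0.01059
Back-substitute: b = ∂h/∂y = +0.01765.
h(5, -35) = 244.1 + (+0.01059)·(-235) + (+0.01765)·(-95) = 244.1 -2.488 -1.676 = 239.935 m.

239.9 m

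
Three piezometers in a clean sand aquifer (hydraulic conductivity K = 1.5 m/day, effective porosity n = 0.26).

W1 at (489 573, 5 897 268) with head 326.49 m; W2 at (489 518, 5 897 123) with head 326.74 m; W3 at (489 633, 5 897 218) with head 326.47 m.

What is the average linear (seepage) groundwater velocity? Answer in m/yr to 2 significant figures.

With h = a·x + b·y + c and W1 as origin, the differences give:
  (-55)·a + (-145)·b = +0.25
  60·a + (-50)·b = -0.02
Eliminate b (×(-50) and ×(-145), subtract): 11450·a = -15.400 → a = ∂h/∂x = -0.001345
Back-substitute: b = ∂h/∂y = -0.001214.
|∇h| = √(-0.001345² + -0.001214²) = 0.001812
Seepage velocity v = K·i/n = 1.5 × 0.001812 / 0.26 = 0.01045 m/day = 3.817 m/yr.

3.8 m/yr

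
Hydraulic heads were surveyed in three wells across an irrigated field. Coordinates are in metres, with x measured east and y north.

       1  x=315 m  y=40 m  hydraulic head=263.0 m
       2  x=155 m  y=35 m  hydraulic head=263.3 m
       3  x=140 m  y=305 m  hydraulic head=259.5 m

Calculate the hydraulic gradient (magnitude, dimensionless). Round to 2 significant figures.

With h = a·x + b·y + c and 1 as origin, the differences give:
  (-160)·a + (-5)·b = +0.3
  (-175)·a + 265·b = -3.5
Eliminate b (×265 and ×(-5), subtract): -43275·a = 62.00 → a = ∂h/∂x = -0.001433
Back-substitute: b = ∂h/∂y = -0.01415.
|∇h| = √(-0.001433² + -0.01415²) = 0.01422

0.014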